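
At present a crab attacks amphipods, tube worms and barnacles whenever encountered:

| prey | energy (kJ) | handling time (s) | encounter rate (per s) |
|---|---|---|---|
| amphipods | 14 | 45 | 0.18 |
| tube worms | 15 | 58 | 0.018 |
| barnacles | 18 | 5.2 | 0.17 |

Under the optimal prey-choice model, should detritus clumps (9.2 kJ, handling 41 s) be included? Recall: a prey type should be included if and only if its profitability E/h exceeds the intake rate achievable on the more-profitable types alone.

No

Current rate: (0.18×14 + 0.018×15 + 0.17×18)/(1 + 0.18×45 + 0.018×58 + 0.17×5.2) = 0.5305 kJ/s.
detritus clumps: E/h = 9.2/41 = 0.2244 kJ/s.
Since 0.2244 < R, time spent handling detritus clumps is better spent searching.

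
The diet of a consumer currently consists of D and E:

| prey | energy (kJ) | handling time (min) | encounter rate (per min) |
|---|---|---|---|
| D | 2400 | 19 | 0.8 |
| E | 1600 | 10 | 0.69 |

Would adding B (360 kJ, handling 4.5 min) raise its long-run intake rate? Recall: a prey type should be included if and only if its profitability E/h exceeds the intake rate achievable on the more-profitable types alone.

No

On D and E alone, R = ΣλE/(1+Σλh) = 3024/23.1 = 130.9 kJ/min.
B: E/h = 360/4.5 = 80 kJ/min.
Since 80 < R, time spent handling B is better spent searching.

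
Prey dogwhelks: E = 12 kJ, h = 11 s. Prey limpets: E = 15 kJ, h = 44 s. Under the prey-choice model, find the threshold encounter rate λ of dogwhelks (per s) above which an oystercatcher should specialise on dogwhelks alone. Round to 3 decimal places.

0.041 per s

At the threshold, the rate on dogwhelks alone equals the profitability of limpets: λ·12/(1 + λ·11) = 15/44 = 0.3409.
Rearranging, λ(12 − 0.3409×11) = 0.3409, so λ = 0.3409/8.25 = 0.04132 per s.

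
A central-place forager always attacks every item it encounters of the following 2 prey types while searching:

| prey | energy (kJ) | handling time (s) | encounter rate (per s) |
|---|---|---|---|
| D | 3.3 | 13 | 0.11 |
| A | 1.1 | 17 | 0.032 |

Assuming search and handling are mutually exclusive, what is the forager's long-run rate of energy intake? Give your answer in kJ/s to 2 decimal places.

Energy encountered per unit search time: 0.11×3.3 + 0.032×1.1 = 0.3982 kJ/s.
Handling time per unit search time: 0.11×13 + 0.032×17 = 1.974.
Rate = 0.3982/(1 + 1.974) = 0.1339 kJ/s.

0.13 kJ/s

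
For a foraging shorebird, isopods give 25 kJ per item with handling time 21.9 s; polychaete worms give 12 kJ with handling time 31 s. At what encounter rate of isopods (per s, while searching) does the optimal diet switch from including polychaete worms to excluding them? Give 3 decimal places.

0.023 per s

Drop polychaete worms once their profitability E₂/h₂ falls below the rate achievable on isopods alone: E₂/h₂ = λE₁/(1 + λh₁).
Solve for λ: λE₁h₂ = E₂(1 + λh₁) → λ(E₁h₂ − E₂h₁) = E₂ → λ = E₂/(E₁h₂ − E₂h₁).
λ = 12/(25×31 − 12×21.9) = 12/512.2 = 0.02343 per s.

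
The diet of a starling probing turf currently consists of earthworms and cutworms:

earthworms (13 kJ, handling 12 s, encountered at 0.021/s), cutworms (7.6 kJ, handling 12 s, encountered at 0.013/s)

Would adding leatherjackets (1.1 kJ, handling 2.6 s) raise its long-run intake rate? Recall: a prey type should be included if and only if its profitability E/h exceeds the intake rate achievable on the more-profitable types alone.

Yes

Current rate: (0.021×13 + 0.013×7.6)/(1 + 0.021×12 + 0.013×12) = 0.2641 kJ/s.
Profitability of leatherjackets: 1.1/2.6 = 0.4231 kJ/s.
Since 0.4231 > R, including leatherjackets increases the long-run rate.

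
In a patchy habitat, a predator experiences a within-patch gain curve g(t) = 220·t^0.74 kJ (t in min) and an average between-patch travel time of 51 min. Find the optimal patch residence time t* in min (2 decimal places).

145.15 min

Maximise g(t)/(T+t): set derivative to zero → g'(t)(T+t) = g(t).
g'(t) = 0.74·220·t^-0.26. Setting 0.74·220·t^-0.26 = 220·t^0.74/(51+t) gives 0.74(51+t) = t, so 0.26·t = 0.74×51.
t* = 0.74×51/0.26 = 145.2 min.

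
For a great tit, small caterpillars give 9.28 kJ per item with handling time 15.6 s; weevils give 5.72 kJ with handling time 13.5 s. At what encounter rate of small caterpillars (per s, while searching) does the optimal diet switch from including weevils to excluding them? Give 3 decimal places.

Drop weevils once their profitability E₂/h₂ falls below the rate achievable on small caterpillars alone: E₂/h₂ = λE₁/(1 + λh₁).
Solve for λ: λE₁h₂ = E₂(1 + λh₁) → λ(E₁h₂ − E₂h₁) = E₂ → λ = E₂/(E₁h₂ − E₂h₁).
λ = 5.72/(9.28×13.5 − 5.72×15.6) = 5.72/36.05 = 0.1587 per s.

0.159 per s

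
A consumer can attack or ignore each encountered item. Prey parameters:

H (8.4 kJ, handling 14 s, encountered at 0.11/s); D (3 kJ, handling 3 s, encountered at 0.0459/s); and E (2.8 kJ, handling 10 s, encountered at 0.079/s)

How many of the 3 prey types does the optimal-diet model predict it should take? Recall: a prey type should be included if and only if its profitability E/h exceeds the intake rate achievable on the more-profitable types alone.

2

E/h in descending order: D 1, H 0.6, E 0.28 kJ/s. The optimal diet is the largest prefix of this list for which every included type satisfies E_i/h_i > R on the types above it.
Rate on top 1: 0.121. H: 0.6 > 0.121 → include.
Rate on top 2: 0.3965. E: 0.28 < 0.3965 → exclude; stop.
Optimal diet: D, H — 2 of 3 types.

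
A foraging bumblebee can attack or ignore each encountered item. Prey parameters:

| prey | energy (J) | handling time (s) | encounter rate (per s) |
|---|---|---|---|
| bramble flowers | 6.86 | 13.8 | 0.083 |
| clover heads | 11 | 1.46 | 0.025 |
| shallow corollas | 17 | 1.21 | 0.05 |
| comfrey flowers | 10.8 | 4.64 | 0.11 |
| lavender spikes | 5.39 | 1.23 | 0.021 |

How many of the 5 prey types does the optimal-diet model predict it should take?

E/h in descending order: shallow corollas 14, clover heads 7.53, lavender spikes 4.38, comfrey flowers 2.33, bramble flowers 0.497 J/s. The optimal diet is the largest prefix of this list for which every included type satisfies E_i/h_i > R on the types above it.
Rate on top 1: 0.8015. clover heads: 7.53 > 0.8015 → include.
Rate on top 2: 1.026. lavender spikes: 4.38 > 1.026 → include.
Rate on top 3: 1.103. comfrey flowers: 2.33 > 1.103 → include.
Rate on top 4: 1.486. bramble flowers: 0.497 < 1.486 → exclude; stop.
Optimal diet: shallow corollas, clover heads, lavender spikes, comfrey flowers — 4 of 5 types.

4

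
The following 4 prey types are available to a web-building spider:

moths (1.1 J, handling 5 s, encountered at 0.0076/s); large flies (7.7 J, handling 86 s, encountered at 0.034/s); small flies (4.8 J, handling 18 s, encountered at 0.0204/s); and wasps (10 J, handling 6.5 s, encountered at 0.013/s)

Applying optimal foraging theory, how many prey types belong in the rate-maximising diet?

3

Profitabilities (E/h, J/s): wasps 1.54, small flies 0.267, moths 0.22, large flies 0.0895. Add prey in this order while the next type's profitability exceeds the intake rate on those already taken.
Rate on top 1: 0.1199. small flies: 0.267 > 0.1199 → include.
Rate on top 2: 0.157. moths: 0.22 > 0.157 → include.
Rate on top 3: 0.1586. large flies: 0.0895 < 0.1586 → exclude; stop.
Optimal diet: wasps, small flies, moths — 3 of 4 types.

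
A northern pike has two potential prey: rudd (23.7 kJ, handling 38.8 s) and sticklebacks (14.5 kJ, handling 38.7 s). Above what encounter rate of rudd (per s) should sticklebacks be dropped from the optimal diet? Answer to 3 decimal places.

The zero-one rule: include sticklebacks iff E₂/h₂ > λE₁/(1+λh₁). Equality gives the switch point.
λE₁h₂ = E₂ + λE₂h₁ ⇒ λ = E₂/(E₁h₂ − E₂h₁) = 14.5/(917.2 − 562.6) = 0.04089 per s.

0.041 per s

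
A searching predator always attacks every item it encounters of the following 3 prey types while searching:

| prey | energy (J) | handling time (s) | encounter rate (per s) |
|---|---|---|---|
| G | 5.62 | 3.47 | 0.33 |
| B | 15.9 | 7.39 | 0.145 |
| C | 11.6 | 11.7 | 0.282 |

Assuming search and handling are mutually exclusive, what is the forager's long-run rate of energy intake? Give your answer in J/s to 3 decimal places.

Energy encountered per unit search time: 0.33×5.62 + 0.145×15.9 + 0.282×11.6 = 7.431 J/s.
Handling time per unit search time: 0.33×3.47 + 0.145×7.39 + 0.282×11.7 = 5.516.
Rate = 7.431/(1 + 5.516) = 1.14 J/s.

1.140 J/s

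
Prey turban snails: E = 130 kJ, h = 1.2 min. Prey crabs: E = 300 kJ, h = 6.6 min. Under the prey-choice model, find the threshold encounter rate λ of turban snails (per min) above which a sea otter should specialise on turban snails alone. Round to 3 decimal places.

0.602 per min

The zero-one rule: include crabs iff E₂/h₂ > λE₁/(1+λh₁). Equality gives the switch point.
λE₁h₂ = E₂ + λE₂h₁ ⇒ λ = E₂/(E₁h₂ − E₂h₁) = 300/(858 − 360) = 0.6024 per min.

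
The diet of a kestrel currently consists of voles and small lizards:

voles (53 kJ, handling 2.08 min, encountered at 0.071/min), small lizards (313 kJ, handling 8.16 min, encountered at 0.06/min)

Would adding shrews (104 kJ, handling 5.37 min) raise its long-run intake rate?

Yes

On voles and small lizards alone, R = ΣλE/(1+Σλh) = 22.54/1.637 = 13.77 kJ/min.
Profitability of shrews: 104/5.37 = 19.37 kJ/min.
Since 19.37 > R, including shrews increases the long-run rate.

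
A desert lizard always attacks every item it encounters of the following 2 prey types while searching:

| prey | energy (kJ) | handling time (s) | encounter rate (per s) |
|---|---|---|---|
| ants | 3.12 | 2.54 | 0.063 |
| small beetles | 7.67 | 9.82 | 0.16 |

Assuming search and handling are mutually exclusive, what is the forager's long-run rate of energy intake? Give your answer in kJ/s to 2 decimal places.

R = Σλ_iE_i / (1 + Σλ_ih_i)
Numerator: 0.063×3.12 + 0.16×7.67 = 1.424
Denominator: 1 + 0.063×2.54 + 0.16×9.82 = 2.731
R = 1.424/2.731 = 0.5213 kJ/s

0.52 kJ/s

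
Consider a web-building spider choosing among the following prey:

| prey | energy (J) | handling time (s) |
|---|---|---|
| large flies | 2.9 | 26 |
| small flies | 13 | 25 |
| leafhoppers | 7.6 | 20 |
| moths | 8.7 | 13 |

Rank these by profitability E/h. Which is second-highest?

small flies

In descending order of E/h:
moths: 8.7/13 = 0.669 J/s
small flies: 13/25 = 0.52 J/s
leafhoppers: 7.6/20 = 0.38 J/s
large flies: 2.9/26 = 0.112 J/s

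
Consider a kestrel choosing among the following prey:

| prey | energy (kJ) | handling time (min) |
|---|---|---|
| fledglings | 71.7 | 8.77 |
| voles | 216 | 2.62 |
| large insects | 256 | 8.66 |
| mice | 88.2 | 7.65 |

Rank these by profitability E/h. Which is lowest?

In descending order of E/h:
voles: 216/2.62 = 82.4 kJ/min
large insects: 256/8.66 = 29.6 kJ/min
mice: 88.2/7.65 = 11.5 kJ/min
fledglings: 71.7/8.77 = 8.18 kJ/min

fledglings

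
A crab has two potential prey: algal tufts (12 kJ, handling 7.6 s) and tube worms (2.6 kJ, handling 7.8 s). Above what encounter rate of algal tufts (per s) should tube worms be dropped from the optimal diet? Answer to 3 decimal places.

0.035 per s

Drop tube worms once their profitability E₂/h₂ falls below the rate achievable on algal tufts alone: E₂/h₂ = λE₁/(1 + λh₁).
Solve for λ: λE₁h₂ = E₂(1 + λh₁) → λ(E₁h₂ − E₂h₁) = E₂ → λ = E₂/(E₁h₂ − E₂h₁).
λ = 2.6/(12×7.8 − 2.6×7.6) = 2.6/73.84 = 0.03521 per s.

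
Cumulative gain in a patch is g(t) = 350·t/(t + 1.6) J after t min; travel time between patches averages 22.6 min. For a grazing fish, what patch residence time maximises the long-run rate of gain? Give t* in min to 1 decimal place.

6.0 min

Maximise g(t)/(T+t): set derivative to zero → g'(t)(T+t) = g(t).
g'(t) = 350·1.6/(t + 1.6)². Setting 350·1.6/(t+1.6)² = 350t/[(t+1.6)(22.6+t)] gives 1.6(22.6+t) = t(t+1.6), so t² = 1.6×22.6 = 36.16.
t* = √36.16 = 6.013 min.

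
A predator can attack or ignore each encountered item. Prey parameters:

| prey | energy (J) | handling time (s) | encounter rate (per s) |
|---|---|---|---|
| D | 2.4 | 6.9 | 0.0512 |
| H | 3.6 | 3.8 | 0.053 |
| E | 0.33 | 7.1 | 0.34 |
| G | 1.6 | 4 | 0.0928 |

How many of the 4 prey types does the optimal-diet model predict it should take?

Profitabilities (E/h, J/s): H 0.947, G 0.4, D 0.348, E 0.0465. Add prey in this order while the next type's profitability exceeds the intake rate on those already taken.
Rate on top 1: 0.1588. G: 0.4 > 0.1588 → include.
Rate on top 2: 0.2157. D: 0.348 > 0.2157 → include.
Rate on top 3: 0.24. E: 0.0465 < 0.24 → exclude; stop.
Optimal diet: H, G, D — 3 of 4 types.

3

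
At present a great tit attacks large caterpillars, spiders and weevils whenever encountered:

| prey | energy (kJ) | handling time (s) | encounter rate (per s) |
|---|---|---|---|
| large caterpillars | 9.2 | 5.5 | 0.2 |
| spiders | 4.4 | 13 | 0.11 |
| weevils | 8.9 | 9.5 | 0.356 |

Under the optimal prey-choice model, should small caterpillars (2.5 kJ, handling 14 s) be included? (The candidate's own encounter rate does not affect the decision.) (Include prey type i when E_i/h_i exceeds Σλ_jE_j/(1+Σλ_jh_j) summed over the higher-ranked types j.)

On large caterpillars, spiders and weevils alone, R = ΣλE/(1+Σλh) = 5.492/6.912 = 0.7946 kJ/s.
small caterpillars: E/h = 2.5/14 = 0.1786 kJ/s.
Since 0.1786 < R, time spent handling small caterpillars is better spent searching.

No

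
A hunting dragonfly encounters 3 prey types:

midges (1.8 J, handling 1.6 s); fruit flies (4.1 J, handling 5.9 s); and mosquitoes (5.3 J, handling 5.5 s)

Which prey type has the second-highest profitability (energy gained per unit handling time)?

mosquitoes

Profitability E/h (J/s): midges = 1.8/1.6 = 1.12, fruit flies = 4.1/5.9 = 0.695, mosquitoes = 5.3/5.5 = 0.964.
Ranked: midges > mosquitoes > fruit flies.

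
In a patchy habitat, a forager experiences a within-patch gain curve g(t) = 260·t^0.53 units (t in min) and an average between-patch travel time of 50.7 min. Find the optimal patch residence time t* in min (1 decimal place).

By the marginal value theorem, leave when the instantaneous gain rate g'(t) equals the habitat-wide average g(t)/(T + t).
g'(t) = 0.53·260·t^-0.47. Setting 0.53·260·t^-0.47 = 260·t^0.53/(50.7+t) gives 0.53(50.7+t) = t, so 0.47·t = 0.53×50.7.
t* = 0.53×50.7/0.47 = 57.17 min.

57.2 min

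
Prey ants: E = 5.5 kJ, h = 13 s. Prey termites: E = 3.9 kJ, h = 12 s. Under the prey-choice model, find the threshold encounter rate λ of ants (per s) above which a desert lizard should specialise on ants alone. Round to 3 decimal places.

The zero-one rule: include termites iff E₂/h₂ > λE₁/(1+λh₁). Equality gives the switch point.
λE₁h₂ = E₂ + λE₂h₁ ⇒ λ = E₂/(E₁h₂ − E₂h₁) = 3.9/(66 − 50.7) = 0.2549 per s.

0.255 per s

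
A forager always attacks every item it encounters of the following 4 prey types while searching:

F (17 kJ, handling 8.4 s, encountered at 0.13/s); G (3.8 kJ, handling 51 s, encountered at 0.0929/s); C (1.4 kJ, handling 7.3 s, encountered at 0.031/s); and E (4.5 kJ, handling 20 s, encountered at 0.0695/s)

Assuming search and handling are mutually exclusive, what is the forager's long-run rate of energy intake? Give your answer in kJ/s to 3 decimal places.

Energy encountered per unit search time: 0.13×17 + 0.0929×3.8 + 0.031×1.4 + 0.0695×4.5 = 2.919 kJ/s.
Handling time per unit search time: 0.13×8.4 + 0.0929×51 + 0.031×7.3 + 0.0695×20 = 7.446.
Rate = 2.919/(1 + 7.446) = 0.3456 kJ/s.

0.346 kJ/s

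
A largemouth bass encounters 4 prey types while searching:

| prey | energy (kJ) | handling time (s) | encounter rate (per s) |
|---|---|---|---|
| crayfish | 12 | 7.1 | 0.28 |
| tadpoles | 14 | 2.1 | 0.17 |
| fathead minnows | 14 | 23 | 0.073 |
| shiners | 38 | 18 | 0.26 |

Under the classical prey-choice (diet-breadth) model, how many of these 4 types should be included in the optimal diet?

2

E/h in descending order: tadpoles 6.67, shiners 2.11, crayfish 1.69, fathead minnows 0.609 kJ/s. The optimal diet is the largest prefix of this list for which every included type satisfies E_i/h_i > R on the types above it.
Rate on top 1: 1.754. shiners: 2.11 > 1.754 → include.
Rate on top 2: 2.031. crayfish: 1.69 < 2.031 → exclude; stop.
Optimal diet: tadpoles, shiners — 2 of 4 types.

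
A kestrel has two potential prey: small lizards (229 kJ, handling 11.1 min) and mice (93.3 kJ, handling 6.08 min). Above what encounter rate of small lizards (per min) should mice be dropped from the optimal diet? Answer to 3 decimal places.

0.262 per min

The zero-one rule: include mice iff E₂/h₂ > λE₁/(1+λh₁). Equality gives the switch point.
λE₁h₂ = E₂ + λE₂h₁ ⇒ λ = E₂/(E₁h₂ − E₂h₁) = 93.3/(1392 − 1036) = 0.2616 per min.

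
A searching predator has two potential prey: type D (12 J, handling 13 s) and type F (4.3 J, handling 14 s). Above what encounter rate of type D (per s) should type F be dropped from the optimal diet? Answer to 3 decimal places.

0.038 per s

Drop type F once their profitability E₂/h₂ falls below the rate achievable on type D alone: E₂/h₂ = λE₁/(1 + λh₁).
Solve for λ: λE₁h₂ = E₂(1 + λh₁) → λ(E₁h₂ − E₂h₁) = E₂ → λ = E₂/(E₁h₂ − E₂h₁).
λ = 4.3/(12×14 − 4.3×13) = 4.3/112.1 = 0.03836 per s.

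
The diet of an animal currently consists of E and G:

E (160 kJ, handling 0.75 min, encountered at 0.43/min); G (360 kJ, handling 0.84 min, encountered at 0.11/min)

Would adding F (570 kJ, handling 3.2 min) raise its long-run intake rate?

Yes

Current rate: (0.43×160 + 0.11×360)/(1 + 0.43×0.75 + 0.11×0.84) = 76.61 kJ/min.
F: E/h = 570/3.2 = 178.1 kJ/min.
Since 178.1 > R, including F increases the long-run rate.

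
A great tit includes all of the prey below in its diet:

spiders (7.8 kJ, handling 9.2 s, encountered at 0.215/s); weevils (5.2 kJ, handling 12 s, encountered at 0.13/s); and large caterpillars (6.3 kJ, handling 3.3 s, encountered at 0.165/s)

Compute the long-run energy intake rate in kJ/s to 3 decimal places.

Energy encountered per unit search time: 0.215×7.8 + 0.13×5.2 + 0.165×6.3 = 3.393 kJ/s.
Handling time per unit search time: 0.215×9.2 + 0.13×12 + 0.165×3.3 = 4.082.
Rate = 3.393/(1 + 4.082) = 0.6675 kJ/s.

0.667 kJ/s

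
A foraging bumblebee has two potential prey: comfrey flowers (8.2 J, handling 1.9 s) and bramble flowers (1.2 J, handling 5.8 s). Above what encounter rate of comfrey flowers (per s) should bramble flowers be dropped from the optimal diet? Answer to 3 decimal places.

Drop bramble flowers once their profitability E₂/h₂ falls below the rate achievable on comfrey flowers alone: E₂/h₂ = λE₁/(1 + λh₁).
Solve for λ: λE₁h₂ = E₂(1 + λh₁) → λ(E₁h₂ − E₂h₁) = E₂ → λ = E₂/(E₁h₂ − E₂h₁).
λ = 1.2/(8.2×5.8 − 1.2×1.9) = 1.2/45.28 = 0.0265 per s.

0.027 per s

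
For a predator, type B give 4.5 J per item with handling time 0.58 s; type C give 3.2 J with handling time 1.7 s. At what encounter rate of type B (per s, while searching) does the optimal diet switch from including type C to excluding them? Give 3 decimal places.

0.552 per s

The zero-one rule: include type C iff E₂/h₂ > λE₁/(1+λh₁). Equality gives the switch point.
λE₁h₂ = E₂ + λE₂h₁ ⇒ λ = E₂/(E₁h₂ − E₂h₁) = 3.2/(7.65 − 1.856) = 0.5523 per s.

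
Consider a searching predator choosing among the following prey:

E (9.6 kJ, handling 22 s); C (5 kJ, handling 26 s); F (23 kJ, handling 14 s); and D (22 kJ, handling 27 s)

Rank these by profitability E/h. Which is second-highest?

In descending order of E/h:
F: 23/14 = 1.64 kJ/s
D: 22/27 = 0.815 kJ/s
E: 9.6/22 = 0.436 kJ/s
C: 5/26 = 0.192 kJ/s

D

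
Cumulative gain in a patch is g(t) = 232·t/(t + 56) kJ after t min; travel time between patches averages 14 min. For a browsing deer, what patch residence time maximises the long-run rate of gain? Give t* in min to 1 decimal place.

28.0 min

By the marginal value theorem, leave when the instantaneous gain rate g'(t) equals the habitat-wide average g(t)/(T + t).
g'(t) = 232·56/(t + 56)². Setting 232·56/(t+56)² = 232t/[(t+56)(14+t)] gives 56(14+t) = t(t+56), so t² = 56×14 = 784.
t* = √784 = 28 min.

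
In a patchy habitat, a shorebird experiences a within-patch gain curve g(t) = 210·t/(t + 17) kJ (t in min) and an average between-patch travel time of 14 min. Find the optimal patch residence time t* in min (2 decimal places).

Optimal t* satisfies g'(t*) = g(t*)/(T + t*).
g'(t) = 210·17/(t + 17)². Setting 210·17/(t+17)² = 210t/[(t+17)(14+t)] gives 17(14+t) = t(t+17), so t² = 17×14 = 238.
t* = √238 = 15.43 min.

15.43 min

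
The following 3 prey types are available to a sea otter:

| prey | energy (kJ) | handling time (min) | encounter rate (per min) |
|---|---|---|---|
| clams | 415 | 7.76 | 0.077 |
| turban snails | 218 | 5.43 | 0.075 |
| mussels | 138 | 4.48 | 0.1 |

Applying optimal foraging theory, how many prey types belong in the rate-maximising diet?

3

Profitabilities (E/h, kJ/min): clams 53.5, turban snails 40.1, mussels 30.8. Add prey in this order while the next type's profitability exceeds the intake rate on those already taken.
Rate on top 1: 20. turban snails: 40.1 > 20 → include.
Rate on top 2: 24.1. mussels: 30.8 > 24.1 → include.
Optimal diet: clams, turban snails, mussels — 3 of 3 types.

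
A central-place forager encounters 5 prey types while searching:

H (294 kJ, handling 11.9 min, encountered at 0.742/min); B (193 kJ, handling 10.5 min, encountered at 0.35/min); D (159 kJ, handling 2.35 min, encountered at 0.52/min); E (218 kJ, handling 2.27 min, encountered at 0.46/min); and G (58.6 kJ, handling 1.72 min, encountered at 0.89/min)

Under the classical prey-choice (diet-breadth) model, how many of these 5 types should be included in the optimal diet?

E/h in descending order: E 96, D 67.7, G 34.1, H 24.7, B 18.4 kJ/min. The optimal diet is the largest prefix of this list for which every included type satisfies E_i/h_i > R on the types above it.
Rate on top 1: 49.06. D: 67.7 > 49.06 → include.
Rate on top 2: 56.02. G: 34.1 < 56.02 → exclude; stop.
Optimal diet: E, D — 2 of 5 types.

2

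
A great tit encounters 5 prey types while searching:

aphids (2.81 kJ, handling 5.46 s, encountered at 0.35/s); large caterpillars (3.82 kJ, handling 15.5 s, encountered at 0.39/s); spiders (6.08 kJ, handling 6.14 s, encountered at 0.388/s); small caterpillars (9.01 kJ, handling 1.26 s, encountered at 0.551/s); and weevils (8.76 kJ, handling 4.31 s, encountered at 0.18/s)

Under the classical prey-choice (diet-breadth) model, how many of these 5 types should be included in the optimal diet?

Rank by E/h (kJ/s): small caterpillars 7.15, weevils 2.03, spiders 0.99, aphids 0.515, large caterpillars 0.246. Include each in turn until the next type's E/h falls below the running intake rate.
Rate on top 1: 2.93. weevils: 2.03 < 2.93 → exclude; stop.
Optimal diet: small caterpillars — 1 of 5 types.

1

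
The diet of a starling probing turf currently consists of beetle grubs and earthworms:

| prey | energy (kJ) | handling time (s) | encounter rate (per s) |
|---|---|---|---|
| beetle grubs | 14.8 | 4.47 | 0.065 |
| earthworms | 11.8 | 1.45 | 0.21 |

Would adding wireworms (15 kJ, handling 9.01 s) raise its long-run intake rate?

On beetle grubs and earthworms alone, R = ΣλE/(1+Σλh) = 3.44/1.595 = 2.157 kJ/s.
Profitability of wireworms: 15/9.01 = 1.665 kJ/s.
1.665 < 2.157, so adding wireworms would lower the average — exclude it.

No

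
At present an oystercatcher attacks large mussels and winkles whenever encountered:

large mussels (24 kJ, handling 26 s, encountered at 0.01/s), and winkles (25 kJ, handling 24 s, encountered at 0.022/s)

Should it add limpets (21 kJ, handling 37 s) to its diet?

Yes

Current rate: (0.01×24 + 0.022×25)/(1 + 0.01×26 + 0.022×24) = 0.4418 kJ/s.
limpets: E/h = 21/37 = 0.5676 kJ/s.
Since 0.5676 > R, including limpets increases the long-run rate.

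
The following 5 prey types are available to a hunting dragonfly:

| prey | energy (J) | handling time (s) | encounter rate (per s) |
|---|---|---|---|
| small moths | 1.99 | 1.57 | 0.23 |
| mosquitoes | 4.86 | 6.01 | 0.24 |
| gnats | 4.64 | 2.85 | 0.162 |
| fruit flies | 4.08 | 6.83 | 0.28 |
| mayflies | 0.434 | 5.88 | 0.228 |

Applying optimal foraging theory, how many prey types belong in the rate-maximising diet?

3

E/h in descending order: gnats 1.63, small moths 1.27, mosquitoes 0.809, fruit flies 0.597, mayflies 0.0738 J/s. The optimal diet is the largest prefix of this list for which every included type satisfies E_i/h_i > R on the types above it.
Rate on top 1: 0.5143. small moths: 1.27 > 0.5143 → include.
Rate on top 2: 0.6635. mosquitoes: 0.809 > 0.6635 → include.
Rate on top 3: 0.7276. fruit flies: 0.597 < 0.7276 → exclude; stop.
Optimal diet: gnats, small moths, mosquitoes — 3 of 5 types.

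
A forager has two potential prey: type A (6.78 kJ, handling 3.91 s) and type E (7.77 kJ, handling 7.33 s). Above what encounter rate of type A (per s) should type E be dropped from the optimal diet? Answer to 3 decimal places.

0.402 per s

The zero-one rule: include type E iff E₂/h₂ > λE₁/(1+λh₁). Equality gives the switch point.
λE₁h₂ = E₂ + λE₂h₁ ⇒ λ = E₂/(E₁h₂ − E₂h₁) = 7.77/(49.7 − 30.38) = 0.4022 per s.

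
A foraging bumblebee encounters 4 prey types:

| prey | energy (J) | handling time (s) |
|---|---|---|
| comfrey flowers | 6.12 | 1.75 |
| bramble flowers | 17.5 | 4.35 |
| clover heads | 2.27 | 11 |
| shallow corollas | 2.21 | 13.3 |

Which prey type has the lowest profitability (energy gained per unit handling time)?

In descending order of E/h:
bramble flowers: 17.5/4.35 = 4.02 J/s
comfrey flowers: 6.12/1.75 = 3.5 J/s
clover heads: 2.27/11 = 0.206 J/s
shallow corollas: 2.21/13.3 = 0.166 J/s

shallow corollas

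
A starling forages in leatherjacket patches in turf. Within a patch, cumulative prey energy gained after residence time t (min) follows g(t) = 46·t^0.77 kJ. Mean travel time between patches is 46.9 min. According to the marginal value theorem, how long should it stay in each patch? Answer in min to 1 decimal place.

157.0 min

Optimal t* satisfies g'(t*) = g(t*)/(T + t*).
g'(t) = 0.77·46·t^-0.23. Setting 0.77·46·t^-0.23 = 46·t^0.77/(46.9+t) gives 0.77(46.9+t) = t, so 0.23·t = 0.77×46.9.
t* = 0.77×46.9/0.23 = 157 min.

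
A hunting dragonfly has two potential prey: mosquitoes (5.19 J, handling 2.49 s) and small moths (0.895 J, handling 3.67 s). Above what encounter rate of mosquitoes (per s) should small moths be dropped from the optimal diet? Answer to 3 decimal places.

0.053 per s

Drop small moths once their profitability E₂/h₂ falls below the rate achievable on mosquitoes alone: E₂/h₂ = λE₁/(1 + λh₁).
Solve for λ: λE₁h₂ = E₂(1 + λh₁) → λ(E₁h₂ − E₂h₁) = E₂ → λ = E₂/(E₁h₂ − E₂h₁).
λ = 0.895/(5.19×3.67 − 0.895×2.49) = 0.895/16.82 = 0.05321 per s.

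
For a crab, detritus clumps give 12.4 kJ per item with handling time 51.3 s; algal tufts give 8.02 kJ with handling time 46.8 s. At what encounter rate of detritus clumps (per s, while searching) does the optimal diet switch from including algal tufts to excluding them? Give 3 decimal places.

Drop algal tufts once their profitability E₂/h₂ falls below the rate achievable on detritus clumps alone: E₂/h₂ = λE₁/(1 + λh₁).
Solve for λ: λE₁h₂ = E₂(1 + λh₁) → λ(E₁h₂ − E₂h₁) = E₂ → λ = E₂/(E₁h₂ − E₂h₁).
λ = 8.02/(12.4×46.8 − 8.02×51.3) = 8.02/168.9 = 0.04749 per s.

0.047 per s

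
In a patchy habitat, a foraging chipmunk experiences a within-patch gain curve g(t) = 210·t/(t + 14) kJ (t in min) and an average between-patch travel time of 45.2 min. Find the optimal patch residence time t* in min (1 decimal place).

25.2 min

By the marginal value theorem, leave when the instantaneous gain rate g'(t) equals the habitat-wide average g(t)/(T + t).
g'(t) = 210·14/(t + 14)². Setting 210·14/(t+14)² = 210t/[(t+14)(45.2+t)] gives 14(45.2+t) = t(t+14), so t² = 14×45.2 = 632.8.
t* = √632.8 = 25.16 min.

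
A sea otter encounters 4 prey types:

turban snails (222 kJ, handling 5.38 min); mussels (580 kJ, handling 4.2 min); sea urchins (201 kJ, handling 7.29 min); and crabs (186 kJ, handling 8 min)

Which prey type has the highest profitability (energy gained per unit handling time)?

mussels

In descending order of E/h:
mussels: 580/4.2 = 138 kJ/min
turban snails: 222/5.38 = 41.3 kJ/min
sea urchins: 201/7.29 = 27.6 kJ/min
crabs: 186/8 = 23.2 kJ/min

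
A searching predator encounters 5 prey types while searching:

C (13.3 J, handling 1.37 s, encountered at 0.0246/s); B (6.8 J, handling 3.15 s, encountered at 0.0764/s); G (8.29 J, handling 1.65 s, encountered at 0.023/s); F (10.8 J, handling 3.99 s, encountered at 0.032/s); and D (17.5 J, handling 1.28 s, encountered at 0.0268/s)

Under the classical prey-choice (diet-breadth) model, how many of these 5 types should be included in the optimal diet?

E/h in descending order: D 13.7, C 9.71, G 5.02, F 2.71, B 2.16 J/s. The optimal diet is the largest prefix of this list for which every included type satisfies E_i/h_i > R on the types above it.
Rate on top 1: 0.4534. C: 9.71 > 0.4534 → include.
Rate on top 2: 0.7455. G: 5.02 > 0.7455 → include.
Rate on top 3: 0.8923. F: 2.71 > 0.8923 → include.
Rate on top 4: 1.08. B: 2.16 > 1.08 → include.
Optimal diet: D, C, G, F, B — 5 of 5 types.

5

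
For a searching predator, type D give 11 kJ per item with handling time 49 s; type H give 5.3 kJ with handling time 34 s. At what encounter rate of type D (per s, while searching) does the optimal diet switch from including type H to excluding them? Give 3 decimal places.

0.046 per s

At the threshold, the rate on type D alone equals the profitability of type H: λ·11/(1 + λ·49) = 5.3/34 = 0.1559.
Rearranging, λ(11 − 0.1559×49) = 0.1559, so λ = 0.1559/3.362 = 0.04637 per s.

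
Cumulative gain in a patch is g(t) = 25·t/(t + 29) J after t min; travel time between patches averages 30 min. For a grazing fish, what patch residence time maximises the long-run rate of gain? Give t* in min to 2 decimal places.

By the marginal value theorem, leave when the instantaneous gain rate g'(t) equals the habitat-wide average g(t)/(T + t).
g'(t) = 25·29/(t + 29)². Setting 25·29/(t+29)² = 25t/[(t+29)(30+t)] gives 29(30+t) = t(t+29), so t² = 29×30 = 870.
t* = √870 = 29.5 min.

29.50 min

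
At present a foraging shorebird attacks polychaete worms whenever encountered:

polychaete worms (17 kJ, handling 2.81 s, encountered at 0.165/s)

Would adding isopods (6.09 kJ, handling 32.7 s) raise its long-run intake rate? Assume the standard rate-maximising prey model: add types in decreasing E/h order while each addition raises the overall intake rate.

Intake rate on the current diet: R = (0.165×17) / (1 + 0.165×2.81) = 2.805/1.464 = 1.916 kJ/s.
Profitability of isopods: 6.09/32.7 = 0.1862 kJ/s.
Since 0.1862 < R, time spent handling isopods is better spent searching.

No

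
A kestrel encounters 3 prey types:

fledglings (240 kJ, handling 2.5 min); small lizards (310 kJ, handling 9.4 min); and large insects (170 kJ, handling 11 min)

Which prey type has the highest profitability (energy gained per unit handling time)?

Profitability E/h (kJ/min): fledglings = 240/2.5 = 96, small lizards = 310/9.4 = 33, large insects = 170/11 = 15.5.
Ranked: fledglings > small lizards > large insects.

fledglings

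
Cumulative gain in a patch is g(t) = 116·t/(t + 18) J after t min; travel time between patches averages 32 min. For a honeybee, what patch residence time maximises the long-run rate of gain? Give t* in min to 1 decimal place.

24.0 min

Maximise g(t)/(T+t): set derivative to zero → g'(t)(T+t) = g(t).
g'(t) = 116·18/(t + 18)². Setting 116·18/(t+18)² = 116t/[(t+18)(32+t)] gives 18(32+t) = t(t+18), so t² = 18×32 = 576.
t* = √576 = 24 min.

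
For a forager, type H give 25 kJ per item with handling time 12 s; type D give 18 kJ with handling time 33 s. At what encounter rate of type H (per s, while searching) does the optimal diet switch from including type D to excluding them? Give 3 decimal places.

At the threshold, the rate on type H alone equals the profitability of type D: λ·25/(1 + λ·12) = 18/33 = 0.5455.
Rearranging, λ(25 − 0.5455×12) = 0.5455, so λ = 0.5455/18.45 = 0.02956 per s.

0.030 per s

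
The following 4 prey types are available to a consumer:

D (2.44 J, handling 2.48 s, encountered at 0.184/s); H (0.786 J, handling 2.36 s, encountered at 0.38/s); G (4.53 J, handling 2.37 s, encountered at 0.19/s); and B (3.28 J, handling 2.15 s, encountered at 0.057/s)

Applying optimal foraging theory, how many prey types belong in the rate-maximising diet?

3

E/h in descending order: G 1.91, B 1.53, D 0.984, H 0.333 J/s. The optimal diet is the largest prefix of this list for which every included type satisfies E_i/h_i > R on the types above it.
Rate on top 1: 0.5935. B: 1.53 > 0.5935 → include.
Rate on top 2: 0.6661. D: 0.984 > 0.6661 → include.
Rate on top 3: 0.7376. H: 0.333 < 0.7376 → exclude; stop.
Optimal diet: G, B, D — 3 of 4 types.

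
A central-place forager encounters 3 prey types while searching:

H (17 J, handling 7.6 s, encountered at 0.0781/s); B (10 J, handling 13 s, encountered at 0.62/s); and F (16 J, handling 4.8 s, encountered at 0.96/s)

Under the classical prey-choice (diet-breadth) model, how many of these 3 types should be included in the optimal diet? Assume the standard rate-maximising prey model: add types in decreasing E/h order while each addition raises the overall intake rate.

Profitabilities (E/h, J/s): F 3.33, H 2.24, B 0.769. Add prey in this order while the next type's profitability exceeds the intake rate on those already taken.
Rate on top 1: 2.739. H: 2.24 < 2.739 → exclude; stop.
Optimal diet: F — 1 of 3 types.

1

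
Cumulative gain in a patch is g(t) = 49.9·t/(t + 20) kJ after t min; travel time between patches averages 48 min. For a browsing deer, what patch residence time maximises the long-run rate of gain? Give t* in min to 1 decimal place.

31.0 min

Maximise g(t)/(T+t): set derivative to zero → g'(t)(T+t) = g(t).
g'(t) = 49.9·20/(t + 20)². Setting 49.9·20/(t+20)² = 49.9t/[(t+20)(48+t)] gives 20(48+t) = t(t+20), so t² = 20×48 = 960.
t* = √960 = 30.98 min.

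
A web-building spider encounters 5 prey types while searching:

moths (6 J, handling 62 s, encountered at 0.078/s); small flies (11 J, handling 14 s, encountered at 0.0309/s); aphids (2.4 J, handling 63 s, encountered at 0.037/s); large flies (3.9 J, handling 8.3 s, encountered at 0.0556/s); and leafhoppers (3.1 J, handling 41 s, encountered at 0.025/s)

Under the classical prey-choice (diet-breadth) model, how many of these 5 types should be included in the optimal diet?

Profitabilities (E/h, J/s): small flies 0.786, large flies 0.47, moths 0.0968, leafhoppers 0.0756, aphids 0.0381. Add prey in this order while the next type's profitability exceeds the intake rate on those already taken.
Rate on top 1: 0.2373. large flies: 0.47 > 0.2373 → include.
Rate on top 2: 0.2939. moths: 0.0968 < 0.2939 → exclude; stop.
Optimal diet: small flies, large flies — 2 of 5 types.

2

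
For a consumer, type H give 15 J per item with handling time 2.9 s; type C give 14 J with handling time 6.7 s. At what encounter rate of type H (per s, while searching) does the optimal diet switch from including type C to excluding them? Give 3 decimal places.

0.234 per s

Drop type C once their profitability E₂/h₂ falls below the rate achievable on type H alone: E₂/h₂ = λE₁/(1 + λh₁).
Solve for λ: λE₁h₂ = E₂(1 + λh₁) → λ(E₁h₂ − E₂h₁) = E₂ → λ = E₂/(E₁h₂ − E₂h₁).
λ = 14/(15×6.7 − 14×2.9) = 14/59.9 = 0.2337 per s.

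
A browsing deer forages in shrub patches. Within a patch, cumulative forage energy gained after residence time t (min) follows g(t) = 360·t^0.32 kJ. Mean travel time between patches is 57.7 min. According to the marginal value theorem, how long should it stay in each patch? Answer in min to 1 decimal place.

By the marginal value theorem, leave when the instantaneous gain rate g'(t) equals the habitat-wide average g(t)/(T + t).
g'(t) = 0.32·360·t^-0.68. Setting 0.32·360·t^-0.68 = 360·t^0.32/(57.7+t) gives 0.32(57.7+t) = t, so 0.68·t = 0.32×57.7.
t* = 0.32×57.7/0.68 = 27.15 min.

27.2 min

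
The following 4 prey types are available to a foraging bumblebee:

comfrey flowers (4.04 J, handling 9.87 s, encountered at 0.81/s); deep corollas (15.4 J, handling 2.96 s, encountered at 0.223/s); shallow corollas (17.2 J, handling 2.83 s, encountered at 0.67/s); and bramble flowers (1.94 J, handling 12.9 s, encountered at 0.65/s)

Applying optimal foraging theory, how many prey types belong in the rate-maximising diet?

2

Rank by E/h (J/s): shallow corollas 6.08, deep corollas 5.2, comfrey flowers 0.409, bramble flowers 0.15. Include each in turn until the next type's E/h falls below the running intake rate.
Rate on top 1: 3.979. deep corollas: 5.2 > 3.979 → include.
Rate on top 2: 4.206. comfrey flowers: 0.409 < 4.206 → exclude; stop.
Optimal diet: shallow corollas, deep corollas — 2 of 4 types.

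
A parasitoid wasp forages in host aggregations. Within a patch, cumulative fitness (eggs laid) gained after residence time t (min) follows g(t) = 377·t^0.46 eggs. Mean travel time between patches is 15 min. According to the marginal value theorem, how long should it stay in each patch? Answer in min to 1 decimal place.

12.8 min

Optimal t* satisfies g'(t*) = g(t*)/(T + t*).
g'(t) = 0.46·377·t^-0.54. Setting 0.46·377·t^-0.54 = 377·t^0.46/(15+t) gives 0.46(15+t) = t, so 0.54·t = 0.46×15.
t* = 0.46×15/0.54 = 12.78 min.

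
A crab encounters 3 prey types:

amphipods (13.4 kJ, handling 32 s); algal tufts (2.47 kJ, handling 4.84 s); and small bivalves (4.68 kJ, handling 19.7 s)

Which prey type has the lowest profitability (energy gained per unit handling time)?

small bivalves

Profitability E/h (kJ/s): amphipods = 13.4/32 = 0.419, algal tufts = 2.47/4.84 = 0.51, small bivalves = 4.68/19.7 = 0.238.
Ranked: algal tufts > amphipods > small bivalves.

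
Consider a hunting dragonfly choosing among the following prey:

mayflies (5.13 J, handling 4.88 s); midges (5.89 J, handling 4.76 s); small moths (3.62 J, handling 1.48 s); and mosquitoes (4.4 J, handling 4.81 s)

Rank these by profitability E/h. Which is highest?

small moths

Profitability E/h (J/s): mayflies = 5.13/4.88 = 1.05, midges = 5.89/4.76 = 1.24, small moths = 3.62/1.48 = 2.45, mosquitoes = 4.4/4.81 = 0.915.
Ranked: small moths > midges > mayflies > mosquitoes.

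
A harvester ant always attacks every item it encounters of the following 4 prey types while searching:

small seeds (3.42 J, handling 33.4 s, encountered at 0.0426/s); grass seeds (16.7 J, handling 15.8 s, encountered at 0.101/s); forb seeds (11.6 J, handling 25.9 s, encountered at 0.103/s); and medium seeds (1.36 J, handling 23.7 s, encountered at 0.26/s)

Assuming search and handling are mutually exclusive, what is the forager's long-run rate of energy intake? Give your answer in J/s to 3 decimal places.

0.263 J/s

Energy encountered per unit search time: 0.0426×3.42 + 0.101×16.7 + 0.103×11.6 + 0.26×1.36 = 3.381 J/s.
Handling time per unit search time: 0.0426×33.4 + 0.101×15.8 + 0.103×25.9 + 0.26×23.7 = 11.85.
Rate = 3.381/(1 + 11.85) = 0.2631 J/s.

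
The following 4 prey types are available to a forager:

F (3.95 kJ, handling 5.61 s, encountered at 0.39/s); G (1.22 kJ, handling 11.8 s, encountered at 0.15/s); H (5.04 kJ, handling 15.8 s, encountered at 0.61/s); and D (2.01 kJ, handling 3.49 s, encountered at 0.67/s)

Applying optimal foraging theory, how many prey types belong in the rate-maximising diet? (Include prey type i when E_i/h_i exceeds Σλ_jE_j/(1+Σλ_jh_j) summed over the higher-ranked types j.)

E/h in descending order: F 0.704, D 0.576, H 0.319, G 0.103 kJ/s. The optimal diet is the largest prefix of this list for which every included type satisfies E_i/h_i > R on the types above it.
Rate on top 1: 0.4832. D: 0.576 > 0.4832 → include.
Rate on top 2: 0.5225. H: 0.319 < 0.5225 → exclude; stop.
Optimal diet: F, D — 2 of 4 types.

2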